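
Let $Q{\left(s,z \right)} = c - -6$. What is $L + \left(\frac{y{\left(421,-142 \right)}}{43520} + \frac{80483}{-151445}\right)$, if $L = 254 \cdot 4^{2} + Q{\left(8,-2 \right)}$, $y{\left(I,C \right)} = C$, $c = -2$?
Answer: $\frac{536164034997}{131817728} \approx 4067.5$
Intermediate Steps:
$Q{\left(s,z \right)} = 4$ ($Q{\left(s,z \right)} = -2 - -6 = -2 + 6 = 4$)
$L = 4068$ ($L = 254 \cdot 4^{2} + 4 = 254 \cdot 16 + 4 = 4064 + 4 = 4068$)
$L + \left(\frac{y{\left(421,-142 \right)}}{43520} + \frac{80483}{-151445}\right) = 4068 + \left(- \frac{142}{43520} + \frac{80483}{-151445}\right) = 4068 + \left(\left(-142\right) \frac{1}{43520} + 80483 \left(- \frac{1}{151445}\right)\right) = 4068 - \frac{70482507}{131817728} = \frac{536164034997}{131817728}$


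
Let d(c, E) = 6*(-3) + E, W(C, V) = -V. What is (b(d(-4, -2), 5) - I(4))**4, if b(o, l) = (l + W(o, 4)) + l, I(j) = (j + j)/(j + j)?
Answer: 625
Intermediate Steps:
d(c, E) = -18 + E
I(j) = 1 (I(j) = (2*j)/((2*j)) = (2*j)*(1/(2*j)) = 1)
b(o, l) = -4 + 2*l (b(o, l) = (l - 1*4) + l = (l - 4) + l = (-4 + l) + l = -4 + 2*l)
(b(d(-4, -2), 5) - I(4))**4 = ((-4 + 2*5) - 1*1)**4 = ((-4 + 10) - 1)**4 = (6 - 1)**4 = 5**4 = 625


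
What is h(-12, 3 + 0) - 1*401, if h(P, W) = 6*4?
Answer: -377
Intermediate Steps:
h(P, W) = 24
h(-12, 3 + 0) - 1*401 = 24 - 1*401 = 24 - 401 = -377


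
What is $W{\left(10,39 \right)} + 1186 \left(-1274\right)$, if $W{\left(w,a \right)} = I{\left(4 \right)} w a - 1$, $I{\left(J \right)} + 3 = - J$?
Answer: $-1513695$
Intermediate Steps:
$I{\left(J \right)} = -3 - J$
$W{\left(w,a \right)} = -1 - 7 a w$ ($W{\left(w,a \right)} = \left(-3 - 4\right) w a - 1 = - 7 w a - 1 = - 7 a w - 1 = -1 - 7 a w$)
$W{\left(10,39 \right)} + 1186 \left(-1274\right) = \left(-1 - 273 \cdot 10\right) + 1186 \left(-1274\right) = \left(-1 - 2730\right) - 1510964 = -2731 - 1510964 = -1513695$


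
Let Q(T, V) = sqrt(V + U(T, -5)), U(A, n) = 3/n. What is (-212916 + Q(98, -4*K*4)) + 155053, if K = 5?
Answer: -57863 + I*sqrt(2015)/5 ≈ -57863.0 + 8.9778*I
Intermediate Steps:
Q(T, V) = sqrt(-3/5 + V) (Q(T, V) = sqrt(V + 3/(-5)) = sqrt(V + 3*(-1/5)) = sqrt(V - 3/5) = sqrt(-3/5 + V))
(-212916 + Q(98, -4*K*4)) + 155053 = (-212916 + sqrt(-15 + 25*(-4*5*4))/5) + 155053 = (-212916 + sqrt(-15 + 25*(-20*4))/5) + 155053 = (-212916 + sqrt(-15 + 25*(-80))/5) + 155053 = (-212916 + sqrt(-15 - 2000)/5) + 155053 = (-212916 + sqrt(-2015)/5) + 155053 = (-212916 + (I*sqrt(2015))/5) + 155053 = (-212916 + I*sqrt(2015)/5) + 155053 = -57863 + I*sqrt(2015)/5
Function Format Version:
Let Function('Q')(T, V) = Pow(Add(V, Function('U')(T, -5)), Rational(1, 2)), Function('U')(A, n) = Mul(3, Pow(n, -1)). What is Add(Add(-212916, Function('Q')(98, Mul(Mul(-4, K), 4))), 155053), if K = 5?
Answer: Add(-57863, Mul(Rational(1, 5), I, Pow(2015, Rational(1, 2)))) ≈ Add(-57863., Mul(8.9778, I))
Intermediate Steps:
Function('Q')(T, V) = Pow(Add(Rational(-3, 5), V), Rational(1, 2)) (Function('Q')(T, V) = Pow(Add(V, Mul(3, Pow(-5, -1))), Rational(1, 2)) = Pow(Add(V, Mul(3, Rational(-1, 5))), Rational(1, 2)) = Pow(Add(V, Rational(-3, 5)), Rational(1, 2)) = Pow(Add(Rational(-3, 5), V), Rational(1, 2)))
Add(Add(-212916, Function('Q')(98, Mul(Mul(-4, K), 4))), 155053) = Add(Add(-212916, Mul(Rational(1, 5), Pow(Add(-15, Mul(25, Mul(Mul(-4, 5), 4))), Rational(1, 2)))), 155053) = Add(Add(-212916, Mul(Rational(1, 5), Pow(Add(-15, Mul(25, Mul(-20, 4))), Rational(1, 2)))), 155053) = Add(Add(-212916, Mul(Rational(1, 5), Pow(Add(-15, Mul(25, -80)), Rational(1, 2)))), 155053) = Add(Add(-212916, Mul(Rational(1, 5), Pow(Add(-15, -2000), Rational(1, 2)))), 155053) = Add(Add(-212916, Mul(Rational(1, 5), Pow(-2015, Rational(1, 2)))), 155053) = Add(Add(-212916, Mul(Rational(1, 5), Mul(I, Pow(2015, Rational(1, 2))))), 155053) = Add(Add(-212916, Mul(Rational(1, 5), I, Pow(2015, Rational(1, 2)))), 155053) = Add(-57863, Mul(Rational(1, 5), I, Pow(2015, Rational(1, 2))))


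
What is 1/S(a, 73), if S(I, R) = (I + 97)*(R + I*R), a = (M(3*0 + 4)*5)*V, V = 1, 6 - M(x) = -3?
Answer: 1/476836 ≈ 2.0972e-6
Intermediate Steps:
M(x) = 9 (M(x) = 6 - 1*(-3) = 6 + 3 = 9)
a = 45 (a = (9*5)*1 = 45*1 = 45)
S(I, R) = (97 + I)*(R + I*R)
1/S(a, 73) = 1/(73*(97 + 45**2 + 98*45)) = 1/(73*(97 + 2025 + 4410)) = 1/(73*6532) = 1/476836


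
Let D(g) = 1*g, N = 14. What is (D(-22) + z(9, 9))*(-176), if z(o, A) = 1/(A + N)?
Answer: 88880/23 ≈ 3864.3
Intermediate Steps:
D(g) = g
z(o, A) = 1/(14 + A) (z(o, A) = 1/(A + 14) = 1/(14 + A))
(D(-22) + z(9, 9))*(-176) = (-22 + 1/(14 + 9))*(-176) = (-22 + 1/23)*(-176) = -505/23*(-176) = 88880/23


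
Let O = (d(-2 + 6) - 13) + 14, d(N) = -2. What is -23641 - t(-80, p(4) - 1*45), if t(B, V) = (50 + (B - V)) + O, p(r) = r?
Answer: -23651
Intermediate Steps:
O = -1 (O = (-2 - 13) + 14 = -15 + 14 = -1)
t(B, V) = 49 + B - V (t(B, V) = (50 + (B - V)) - 1 = (50 + B - V) - 1 = 49 + B - V)
-23641 - t(-80, p(4) - 1*45) = -23641 - (49 - 80 - (4 - 1*45)) = -23641 - (49 - 80 - (4 - 45)) = -23641 - (49 - 80 - 1*(-41)) = -23641 - (49 - 80 + 41) = -23641 - 1*10 = -23641 - 10 = -23651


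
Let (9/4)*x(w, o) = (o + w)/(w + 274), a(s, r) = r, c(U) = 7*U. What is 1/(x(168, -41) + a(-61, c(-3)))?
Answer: -1989/41515 ≈ -0.047910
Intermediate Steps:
x(w, o) = 4*(o + w)/(9*(274 + w)) (x(w, o) = 4*((o + w)/(w + 274))/9 = 4*((o + w)/(274 + w))/9 = 4*(o + w)/(9*(274 + w)))
1/(x(168, -41) + a(-61, c(-3))) = 1/(4*(-41 + 168)/(9*(274 + 168)) + 7*(-3)) = 1/((4/9)*127/442 - 21) = 1/((4/9)*(1/442)*127 - 21) = 1/(254/1989 - 21) = 1/(-41515/1989) = -1989/41515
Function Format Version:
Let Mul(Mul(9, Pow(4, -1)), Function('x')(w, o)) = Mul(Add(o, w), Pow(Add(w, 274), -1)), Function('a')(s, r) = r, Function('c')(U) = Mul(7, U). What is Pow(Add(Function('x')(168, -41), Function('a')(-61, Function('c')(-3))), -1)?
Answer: Rational(-1989, 41515) ≈ -0.047910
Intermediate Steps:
Function('x')(w, o) = Mul(Rational(4, 9), Pow(Add(274, w), -1), Add(o, w)) (Function('x')(w, o) = Mul(Rational(4, 9), Mul(Add(o, w), Pow(Add(w, 274), -1))) = Mul(Rational(4, 9), Mul(Add(o, w), Pow(Add(274, w), -1))) = Mul(Rational(4, 9), Mul(Pow(Add(274, w), -1), Add(o, w))) = Mul(Rational(4, 9), Pow(Add(274, w), -1), Add(o, w)))
Pow(Add(Function('x')(168, -41), Function('a')(-61, Function('c')(-3))), -1) = Pow(Add(Mul(Rational(4, 9), Pow(Add(274, 168), -1), Add(-41, 168)), Mul(7, -3)), -1) = Pow(Add(Mul(Rational(4, 9), Pow(442, -1), 127), -21), -1) = Pow(Add(Mul(Rational(4, 9), Rational(1, 442), 127), -21), -1) = Pow(Add(Rational(254, 1989), -21), -1) = Pow(Rational(-41515, 1989), -1) = Rational(-1989, 41515)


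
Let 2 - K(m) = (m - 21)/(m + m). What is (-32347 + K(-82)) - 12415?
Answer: -7340743/164 ≈ -44761.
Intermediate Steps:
K(m) = 2 - (-21 + m)/(2*m) (K(m) = 2 - (m - 21)/(m + m) = 2 - (-21 + m)/(2*m))
(-32347 + K(-82)) - 12415 = (-32347 + (3/2)*(7 - 82)/(-82)) - 12415 = (-32347 + (3/2)*(-1/82)*(-75)) - 12415 = (-32347 + 225/164) - 12415 = -5304683/164 - 12415 = -7340743/164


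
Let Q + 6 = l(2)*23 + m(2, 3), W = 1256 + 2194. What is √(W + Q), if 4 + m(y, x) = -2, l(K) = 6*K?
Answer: √3714 ≈ 60.943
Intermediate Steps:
m(y, x) = -6 (m(y, x) = -4 - 2 = -6)
W = 3450
Q = 264 (Q = -6 + ((6*2)*23 - 6) = -6 + (12*23 - 6) = -6 + (276 - 6) = -6 + 270 = 264)
√(W + Q) = √(3450 + 264) = √3714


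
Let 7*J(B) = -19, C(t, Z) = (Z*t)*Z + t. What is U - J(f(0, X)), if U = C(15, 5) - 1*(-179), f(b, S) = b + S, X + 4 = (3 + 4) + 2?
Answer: 4002/7 ≈ 571.71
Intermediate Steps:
C(t, Z) = t + t*Z**2 (C(t, Z) = t*Z**2 + t = t + t*Z**2)
X = 5 (X = -4 + ((3 + 4) + 2) = -4 + (7 + 2) = -4 + 9 = 5)
f(b, S) = S + b
J(B) = -19/7 (J(B) = (1/7)*(-19) = -19/7)
U = 569 (U = 15*(1 + 5**2) - 1*(-179) = 15*(1 + 25) + 179 = 15*26 + 179 = 390 + 179 = 569)
U - J(f(0, X)) = 569 - 1*(-19/7) = 569 + 19/7 = 4002/7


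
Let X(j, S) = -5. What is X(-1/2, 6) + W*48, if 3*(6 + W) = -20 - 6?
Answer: -709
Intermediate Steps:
W = -44/3 (W = -6 + (-20 - 6)/3 = -6 + (1/3)*(-26) = -6 - 26/3 = -44/3 ≈ -14.667)
X(-1/2, 6) + W*48 = -5 - 44/3*48 = -5 - 704 = -709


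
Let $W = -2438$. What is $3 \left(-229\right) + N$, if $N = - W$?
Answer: $1751$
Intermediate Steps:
$N = 2438$ ($N = \left(-1\right) \left(-2438\right) = 2438$)
$3 \left(-229\right) + N = 3 \left(-229\right) + 2438 = -687 + 2438 = 1751$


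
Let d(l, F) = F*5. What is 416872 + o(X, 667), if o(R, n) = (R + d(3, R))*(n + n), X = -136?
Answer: -671672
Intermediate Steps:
d(l, F) = 5*F
o(R, n) = 12*R*n (o(R, n) = (R + 5*R)*(n + n) = (6*R)*(2*n) = 12*R*n)
416872 + o(X, 667) = 416872 + 12*(-136)*667 = 416872 - 1088544 = -671672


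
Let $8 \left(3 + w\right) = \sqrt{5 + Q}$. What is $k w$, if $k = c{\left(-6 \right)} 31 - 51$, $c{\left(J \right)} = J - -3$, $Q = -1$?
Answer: $396$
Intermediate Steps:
$c{\left(J \right)} = 3 + J$ ($c{\left(J \right)} = J + 3 = 3 + J$)
$w = - \frac{11}{4}$ ($w = -3 + \frac{\sqrt{5 - 1}}{8} = -3 + \frac{\sqrt{4}}{8} = -3 + \frac{1}{8} \cdot 2 = -3 + \frac{1}{4} = - \frac{11}{4} \approx -2.75$)
$k = -144$ ($k = \left(3 - 6\right) 31 - 51 = \left(-3\right) 31 - 51 = -93 - 51 = -144$)
$k w = \left(-144\right) \left(- \frac{11}{4}\right) = 396$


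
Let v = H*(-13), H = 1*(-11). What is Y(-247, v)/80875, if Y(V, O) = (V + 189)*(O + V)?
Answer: 6032/80875 ≈ 0.074584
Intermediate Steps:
H = -11
v = 143 (v = -11*(-13) = 143)
Y(V, O) = (189 + V)*(O + V)
Y(-247, v)/80875 = ((-247)**2 + 189*143 + 189*(-247) + 143*(-247))/80875 = (61009 + 27027 - 46683 - 35321)*(1/80875) = 6032*(1/80875) = 6032/80875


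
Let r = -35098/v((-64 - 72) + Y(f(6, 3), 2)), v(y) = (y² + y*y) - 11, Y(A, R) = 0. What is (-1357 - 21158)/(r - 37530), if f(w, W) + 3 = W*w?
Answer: 118946745/198276004 ≈ 0.59991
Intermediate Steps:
f(w, W) = -3 + W*w
v(y) = -11 + 2*y² (v(y) = (y² + y²) - 11 = 2*y² - 11 = -11 + 2*y²)
r = -5014/5283 (r = -35098/(-11 + 2*((-64 - 72) + 0)²) = -35098/(-11 + 2*(-136 + 0)²) = -35098/(-11 + 2*(-136)²) = -35098/(-11 + 2*18496) = -35098/(-11 + 36992) = -35098/36981 = -35098*1/36981 = -5014/5283 ≈ -0.94908)
(-1357 - 21158)/(r - 37530) = (-1357 - 21158)/(-5014/5283 - 37530) = -22515/(-198276004/5283) = -22515*(-5283/198276004) = 118946745/198276004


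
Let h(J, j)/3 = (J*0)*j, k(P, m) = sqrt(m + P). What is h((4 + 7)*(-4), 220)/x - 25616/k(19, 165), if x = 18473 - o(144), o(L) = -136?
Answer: -6404*sqrt(46)/23 ≈ -1888.4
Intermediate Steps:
k(P, m) = sqrt(P + m)
h(J, j) = 0 (h(J, j) = 3*((J*0)*j) = 3*(0*j) = 3*0 = 0)
x = 18609 (x = 18473 - 1*(-136) = 18473 + 136 = 18609)
h((4 + 7)*(-4), 220)/x - 25616/k(19, 165) = 0/18609 - 25616/sqrt(19 + 165) = 0*(1/18609) - 25616*sqrt(46)/92 = 0 - 25616*sqrt(46)/92 = 0 - 6404*sqrt(46)/23 = -6404*sqrt(46)/23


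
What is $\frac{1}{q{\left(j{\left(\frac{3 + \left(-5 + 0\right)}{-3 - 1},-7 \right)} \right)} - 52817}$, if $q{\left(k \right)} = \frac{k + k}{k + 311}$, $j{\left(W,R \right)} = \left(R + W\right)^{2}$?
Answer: $- \frac{1413}{74630083} \approx -1.8933 \cdot 10^{-5}$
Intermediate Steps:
$q{\left(k \right)} = \frac{2 k}{311 + k}$
$\frac{1}{q{\left(j{\left(\frac{3 + \left(-5 + 0\right)}{-3 - 1},-7 \right)} \right)} - 52817} = \frac{1}{\frac{2 \left(-7 + \frac{3 + \left(-5 + 0\right)}{-3 - 1}\right)^{2}}{311 + \left(-7 + \frac{3 + \left(-5 + 0\right)}{-3 - 1}\right)^{2}} - 52817} = \frac{1}{\frac{2 \left(-7 + \frac{3 - 5}{-4}\right)^{2}}{311 + \left(-7 + \frac{3 - 5}{-4}\right)^{2}} - 52817} = \frac{1}{\frac{2 \left(-7 - - \frac{1}{2}\right)^{2}}{311 + \left(-7 - - \frac{1}{2}\right)^{2}} - 52817} = \frac{1}{\frac{2 \left(-7 + \frac{1}{2}\right)^{2}}{311 + \left(-7 + \frac{1}{2}\right)^{2}} - 52817} = \frac{1}{\frac{2 \left(- \frac{13}{2}\right)^{2}}{311 + \left(- \frac{13}{2}\right)^{2}} - 52817} = \frac{1}{2 \cdot \frac{169}{4} \frac{1}{311 + \frac{169}{4}} - 52817} = \frac{1}{2 \cdot \frac{169}{4} \frac{1}{\frac{1413}{4}} - 52817} = \frac{1}{2 \cdot \frac{169}{4} \cdot \frac{4}{1413} - 52817} = \frac{1}{\frac{338}{1413} - 52817} = \frac{1}{- \frac{74630083}{1413}} = - \frac{1413}{74630083}$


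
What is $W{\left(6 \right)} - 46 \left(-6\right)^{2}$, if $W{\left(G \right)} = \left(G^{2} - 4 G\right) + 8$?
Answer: $-1636$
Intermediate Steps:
$W{\left(G \right)} = 8 + G^{2} - 4 G$
$W{\left(6 \right)} - 46 \left(-6\right)^{2} = \left(8 + 6^{2} - 24\right) - 46 \left(-6\right)^{2} = \left(8 + 36 - 24\right) - 1656 = 20 - 1656 = -1636$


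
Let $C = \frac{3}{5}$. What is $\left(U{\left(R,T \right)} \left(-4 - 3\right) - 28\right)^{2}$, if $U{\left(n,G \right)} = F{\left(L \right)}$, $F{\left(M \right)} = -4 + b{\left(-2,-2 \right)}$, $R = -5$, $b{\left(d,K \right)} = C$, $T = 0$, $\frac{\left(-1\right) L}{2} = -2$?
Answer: $\frac{441}{25} \approx 17.64$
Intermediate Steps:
$C = \frac{3}{5}$ ($C = 3 \cdot \frac{1}{5} = \frac{3}{5} \approx 0.6$)
$L = 4$ ($L = \left(-2\right) \left(-2\right) = 4$)
$b{\left(d,K \right)} = \frac{3}{5}$
$F{\left(M \right)} = - \frac{17}{5}$ ($F{\left(M \right)} = -4 + \frac{3}{5} = - \frac{17}{5}$)
$U{\left(n,G \right)} = - \frac{17}{5}$
$\left(U{\left(R,T \right)} \left(-4 - 3\right) - 28\right)^{2} = \left(- \frac{17 \left(-4 - 3\right)}{5} - 28\right)^{2} = \left(\left(- \frac{17}{5}\right) \left(-7\right) - 28\right)^{2} = \left(\frac{119}{5} - 28\right)^{2} = \left(- \frac{21}{5}\right)^{2} = \frac{441}{25}$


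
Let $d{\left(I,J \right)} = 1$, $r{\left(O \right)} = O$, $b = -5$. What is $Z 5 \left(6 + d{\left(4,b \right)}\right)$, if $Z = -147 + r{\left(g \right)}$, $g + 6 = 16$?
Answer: $-4795$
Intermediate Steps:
$g = 10$ ($g = -6 + 16 = 10$)
$Z = -137$ ($Z = -147 + 10 = -137$)
$Z 5 \left(6 + d{\left(4,b \right)}\right) = - 137 \cdot 5 \left(6 + 1\right) = - 137 \cdot 5 \cdot 7 = \left(-137\right) 35 = -4795$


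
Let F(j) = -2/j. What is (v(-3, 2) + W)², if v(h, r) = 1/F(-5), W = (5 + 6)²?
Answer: 61009/4 ≈ 15252.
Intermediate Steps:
W = 121 (W = 11² = 121)
v(h, r) = 5/2 (v(h, r) = 1/(-2/(-5)) = 1/(-2*(-⅕)) = 1/(⅖) = 5/2)
(v(-3, 2) + W)² = (5/2 + 121)² = (247/2)² = 61009/4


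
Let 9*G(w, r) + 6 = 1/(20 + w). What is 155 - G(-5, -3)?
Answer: 21014/135 ≈ 155.66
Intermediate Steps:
G(w, r) = -2/3 + 1/(9*(20 + w))
155 - G(-5, -3) = 155 - (-119 - 6*(-5))/(9*(20 - 5)) = 155 - (-119 + 30)/(9*15) = 155 - (-89)/(9*15) = 155 - 1*(-89/135) = 155 + 89/135 = 21014/135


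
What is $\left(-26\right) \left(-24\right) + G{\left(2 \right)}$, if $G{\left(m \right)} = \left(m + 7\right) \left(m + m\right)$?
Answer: $660$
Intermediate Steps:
$G{\left(m \right)} = 2 m \left(7 + m\right)$ ($G{\left(m \right)} = \left(7 + m\right) 2 m = 2 m \left(7 + m\right)$)
$\left(-26\right) \left(-24\right) + G{\left(2 \right)} = \left(-26\right) \left(-24\right) + 2 \cdot 2 \left(7 + 2\right) = 624 + 2 \cdot 2 \cdot 9 = 624 + 36 = 660$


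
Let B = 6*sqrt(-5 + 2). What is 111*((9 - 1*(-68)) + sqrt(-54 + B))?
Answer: 8547 + 111*sqrt(-54 + 6*I*sqrt(3)) ≈ 8625.1 + 819.41*I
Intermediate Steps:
B = 6*I*sqrt(3) (B = 6*sqrt(-3) = 6*(I*sqrt(3)) = 6*I*sqrt(3) ≈ 10.392*I)
111*((9 - 1*(-68)) + sqrt(-54 + B)) = 111*((9 - 1*(-68)) + sqrt(-54 + 6*I*sqrt(3))) = 111*((9 + 68) + sqrt(-54 + 6*I*sqrt(3))) = 111*(77 + sqrt(-54 + 6*I*sqrt(3))) = 8547 + 111*sqrt(-54 + 6*I*sqrt(3))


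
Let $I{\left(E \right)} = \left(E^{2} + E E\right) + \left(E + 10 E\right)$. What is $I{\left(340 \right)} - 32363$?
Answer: $202577$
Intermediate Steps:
$I{\left(E \right)} = 2 E^{2} + 11 E$ ($I{\left(E \right)} = \left(E^{2} + E^{2}\right) + 11 E = 2 E^{2} + 11 E$)
$I{\left(340 \right)} - 32363 = 340 \left(11 + 2 \cdot 340\right) - 32363 = 340 \left(11 + 680\right) - 32363 = 340 \cdot 691 - 32363 = 234940 - 32363 = 202577$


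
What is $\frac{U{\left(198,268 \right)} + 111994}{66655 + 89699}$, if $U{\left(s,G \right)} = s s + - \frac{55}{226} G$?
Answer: $\frac{2846334}{2944667} \approx 0.96661$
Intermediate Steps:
$U{\left(s,G \right)} = s^{2} - \frac{55 G}{226}$ ($U{\left(s,G \right)} = s^{2} + \left(-55\right) \frac{1}{226} G = s^{2} - \frac{55 G}{226}$)
$\frac{U{\left(198,268 \right)} + 111994}{66655 + 89699} = \frac{\left(198^{2} - \frac{7370}{113}\right) + 111994}{66655 + 89699} = \frac{\left(39204 - \frac{7370}{113}\right) + 111994}{156354} = \left(\frac{4422682}{113} + 111994\right) \frac{1}{156354} = \frac{17078004}{113} \cdot \frac{1}{156354} = \frac{2846334}{2944667}$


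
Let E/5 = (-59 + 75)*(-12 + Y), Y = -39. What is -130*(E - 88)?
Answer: 541840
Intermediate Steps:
E = -4080 (E = 5*((-59 + 75)*(-12 - 39)) = 5*(16*(-51)) = 5*(-816) = -4080)
-130*(E - 88) = -130*(-4080 - 88) = -130*(-4168) = 541840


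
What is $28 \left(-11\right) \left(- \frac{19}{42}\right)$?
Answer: $\frac{418}{3} \approx 139.33$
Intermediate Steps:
$28 \left(-11\right) \left(- \frac{19}{42}\right) = - 308 \left(\left(-19\right) \frac{1}{42}\right) = \left(-308\right) \left(- \frac{19}{42}\right) = \frac{418}{3}$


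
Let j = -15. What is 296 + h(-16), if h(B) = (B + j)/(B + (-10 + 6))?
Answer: 5951/20 ≈ 297.55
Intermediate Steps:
h(B) = (-15 + B)/(-4 + B) (h(B) = (B - 15)/(B + (-10 + 6)) = (-15 + B)/(B - 4) = (-15 + B)/(-4 + B))
296 + h(-16) = 296 + (-15 - 16)/(-4 - 16) = 296 - 31/(-20) = 296 - 1/20*(-31) = 296 + 31/20 = 5951/20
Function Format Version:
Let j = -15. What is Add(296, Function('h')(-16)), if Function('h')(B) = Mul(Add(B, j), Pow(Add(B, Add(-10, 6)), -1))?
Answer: Rational(5951, 20) ≈ 297.55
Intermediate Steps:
Function('h')(B) = Mul(Pow(Add(-4, B), -1), Add(-15, B)) (Function('h')(B) = Mul(Add(B, -15), Pow(Add(B, Add(-10, 6)), -1)) = Mul(Add(-15, B), Pow(Add(B, -4), -1)) = Mul(Add(-15, B), Pow(Add(-4, B), -1)) = Mul(Pow(Add(-4, B), -1), Add(-15, B)))
Add(296, Function('h')(-16)) = Add(296, Mul(Pow(Add(-4, -16), -1), Add(-15, -16))) = Add(296, Mul(Pow(-20, -1), -31)) = Add(296, Mul(Rational(-1, 20), -31)) = Add(296, Rational(31, 20)) = Rational(5951, 20)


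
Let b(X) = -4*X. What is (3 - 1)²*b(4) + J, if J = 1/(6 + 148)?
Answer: -9855/154 ≈ -63.994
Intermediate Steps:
J = 1/154 ≈ 0.0064935
(3 - 1)²*b(4) + J = (3 - 1)²*(-4*4) + 1/154 = 2²*(-16) + 1/154 = 4*(-16) + 1/154 = -64 + 1/154 = -9855/154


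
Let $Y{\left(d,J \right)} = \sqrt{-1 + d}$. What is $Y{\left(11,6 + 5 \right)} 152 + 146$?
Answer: $146 + 152 \sqrt{10} \approx 626.67$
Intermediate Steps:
$Y{\left(11,6 + 5 \right)} 152 + 146 = \sqrt{-1 + 11} \cdot 152 + 146 = \sqrt{10} \cdot 152 + 146 = 152 \sqrt{10} + 146 = 146 + 152 \sqrt{10}$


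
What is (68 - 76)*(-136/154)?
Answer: 544/77 ≈ 7.0649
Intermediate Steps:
(68 - 76)*(-136/154) = -(-1088)/154 = -8*(-68/77) = 544/77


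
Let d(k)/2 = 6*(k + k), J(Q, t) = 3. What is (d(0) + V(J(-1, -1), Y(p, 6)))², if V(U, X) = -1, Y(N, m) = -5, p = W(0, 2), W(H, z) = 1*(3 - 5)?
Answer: 1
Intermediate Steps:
W(H, z) = -2 (W(H, z) = 1*(-2) = -2)
p = -2
d(k) = 24*k (d(k) = 2*(6*(k + k)) = 2*(6*(2*k)) = 2*(12*k) = 24*k)
(d(0) + V(J(-1, -1), Y(p, 6)))² = (24*0 - 1)² = (0 - 1)² = (-1)² = 1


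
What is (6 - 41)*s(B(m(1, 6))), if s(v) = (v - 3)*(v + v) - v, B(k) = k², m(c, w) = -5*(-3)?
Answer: -3488625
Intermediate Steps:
m(c, w) = 15
s(v) = -v + 2*v*(-3 + v) (s(v) = (-3 + v)*(2*v) - v = 2*v*(-3 + v) - v = -v + 2*v*(-3 + v))
(6 - 41)*s(B(m(1, 6))) = (6 - 41)*(15²*(-7 + 2*15²)) = -7875*(-7 + 2*225) = -7875*(-7 + 450) = -7875*443 = -35*99675 = -3488625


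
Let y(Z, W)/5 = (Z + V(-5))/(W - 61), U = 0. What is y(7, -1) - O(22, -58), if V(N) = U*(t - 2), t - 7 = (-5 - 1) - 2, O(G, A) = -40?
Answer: 2445/62 ≈ 39.435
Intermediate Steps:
t = -1 (t = 7 + ((-5 - 1) - 2) = 7 + (-6 - 2) = 7 - 8 = -1)
V(N) = 0 (V(N) = 0*(-1 - 2) = 0*(-3) = 0)
y(Z, W) = 5*Z/(-61 + W) (y(Z, W) = 5*((Z + 0)/(W - 61)) = 5*(Z/(-61 + W)) = 5*Z/(-61 + W))
y(7, -1) - O(22, -58) = 5*7/(-61 - 1) - 1*(-40) = 5*7/(-62) + 40 = 5*7*(-1/62) + 40 = -35/62 + 40 = 2445/62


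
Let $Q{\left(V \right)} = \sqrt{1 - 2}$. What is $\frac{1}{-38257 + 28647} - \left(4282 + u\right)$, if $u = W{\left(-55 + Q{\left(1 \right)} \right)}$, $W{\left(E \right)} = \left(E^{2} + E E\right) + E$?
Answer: $- \frac{98742751}{9610} + 219 i \approx -10275.0 + 219.0 i$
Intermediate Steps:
$Q{\left(V \right)} = i$ ($Q{\left(V \right)} = \sqrt{-1} = i$)
$W{\left(E \right)} = E + 2 E^{2}$ ($W{\left(E \right)} = \left(E^{2} + E^{2}\right) + E = 2 E^{2} + E = E + 2 E^{2}$)
$u = \left(-109 + 2 i\right) \left(-55 + i\right)$ ($u = \left(-55 + i\right) \left(1 + 2 \left(-55 + i\right)\right) = \left(-55 + i\right) \left(1 - \left(110 - 2 i\right)\right) = \left(-55 + i\right) \left(-109 + 2 i\right) = \left(-109 + 2 i\right) \left(-55 + i\right) \approx 5993.0 - 219.0 i$)
$\frac{1}{-38257 + 28647} - \left(4282 + u\right) = \frac{1}{-38257 + 28647} - \left(10275 - 219 i\right) = \frac{1}{-9610} + \left(\left(-11966 + 7684\right) - \left(5993 - 219 i\right)\right) = - \frac{1}{9610} - \left(10275 - 219 i\right) = - \frac{98742751}{9610} + 219 i$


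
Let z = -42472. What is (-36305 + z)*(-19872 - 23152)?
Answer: 3389301648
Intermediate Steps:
(-36305 + z)*(-19872 - 23152) = (-36305 - 42472)*(-19872 - 23152) = -78777*(-43024) = 3389301648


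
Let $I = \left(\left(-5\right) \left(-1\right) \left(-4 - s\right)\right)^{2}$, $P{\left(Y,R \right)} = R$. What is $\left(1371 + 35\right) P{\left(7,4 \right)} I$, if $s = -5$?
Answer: $140600$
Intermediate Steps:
$I = 25$ ($I = \left(\left(-5\right) \left(-1\right) \left(-4 - -5\right)\right)^{2} = \left(5 \left(-4 + 5\right)\right)^{2} = \left(5 \cdot 1\right)^{2} = 5^{2} = 25$)
$\left(1371 + 35\right) P{\left(7,4 \right)} I = \left(1371 + 35\right) 4 \cdot 25 = 1406 \cdot 100 = 140600$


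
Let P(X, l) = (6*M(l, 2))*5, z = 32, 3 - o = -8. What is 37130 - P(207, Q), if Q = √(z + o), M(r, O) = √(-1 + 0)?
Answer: 37130 - 30*I ≈ 37130.0 - 30.0*I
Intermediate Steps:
M(r, O) = I (M(r, O) = √(-1) = I)
o = 11 (o = 3 - 1*(-8) = 3 + 8 = 11)
Q = √43 (Q = √(32 + 11) = √43 ≈ 6.5574)
P(X, l) = 30*I (P(X, l) = (6*I)*5 = 30*I)
37130 - P(207, Q) = 37130 - 30*I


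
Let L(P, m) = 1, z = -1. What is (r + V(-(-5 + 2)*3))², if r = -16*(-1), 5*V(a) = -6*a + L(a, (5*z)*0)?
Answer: 729/25 ≈ 29.160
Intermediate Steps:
V(a) = ⅕ - 6*a/5 (V(a) = (-6*a + 1)/5 = (1 - 6*a)/5 = ⅕ - 6*a/5)
r = 16
(r + V(-(-5 + 2)*3))² = (16 + (⅕ - (-6)*(-5 + 2)*3/5))² = (16 + (⅕ - (-6)*(-3*3)/5))² = (16 + (⅕ - (-6)*(-9)/5))² = (16 + (⅕ - 6/5*9))² = (16 + (⅕ - 54/5))² = (16 - 53/5)² = (27/5)² = 729/25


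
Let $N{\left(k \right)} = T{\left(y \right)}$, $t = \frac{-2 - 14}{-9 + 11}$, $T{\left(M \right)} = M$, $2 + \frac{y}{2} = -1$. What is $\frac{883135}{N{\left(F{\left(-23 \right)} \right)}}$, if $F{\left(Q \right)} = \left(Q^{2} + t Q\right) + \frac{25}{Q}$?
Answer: $- \frac{883135}{6} \approx -1.4719 \cdot 10^{5}$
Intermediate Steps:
$y = -6$ ($y = -4 + 2 \left(-1\right) = -4 - 2 = -6$)
$t = -8$ ($t = - \frac{16}{2} = \left(-16\right) \frac{1}{2} = -8$)
$F{\left(Q \right)} = Q^{2} - 8 Q + \frac{25}{Q}$ ($F{\left(Q \right)} = \left(Q^{2} - 8 Q\right) + \frac{25}{Q} = Q^{2} - 8 Q + \frac{25}{Q}$)
$N{\left(k \right)} = -6$
$\frac{883135}{N{\left(F{\left(-23 \right)} \right)}} = \frac{883135}{-6} = 883135 \left(- \frac{1}{6}\right) = - \frac{883135}{6}$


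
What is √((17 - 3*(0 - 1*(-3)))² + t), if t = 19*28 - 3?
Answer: √593 ≈ 24.352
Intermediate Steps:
t = 529 (t = 532 - 3 = 529)
√((17 - 3*(0 - 1*(-3)))² + t) = √((17 - 3*(0 - 1*(-3)))² + 529) = √((17 - 3*(0 + 3))² + 529) = √((17 - 3*3)² + 529) = √((17 - 9)² + 529) = √(8² + 529) = √(64 + 529) = √593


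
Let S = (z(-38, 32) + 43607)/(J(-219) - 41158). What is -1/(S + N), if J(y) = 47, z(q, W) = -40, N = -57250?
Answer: 41111/2353648317 ≈ 1.7467e-5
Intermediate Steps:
S = -43567/41111 (S = (-40 + 43607)/(47 - 41158) = 43567/(-41111) = 43567*(-1/41111) = -43567/41111 ≈ -1.0597)
-1/(S + N) = -1/(-43567/41111 - 57250) = -1/(-2353648317/41111) = -1*(-41111/2353648317) = 41111/2353648317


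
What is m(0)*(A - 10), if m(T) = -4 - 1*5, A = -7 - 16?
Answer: 297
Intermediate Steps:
A = -23
m(T) = -9 (m(T) = -4 - 5 = -9)
m(0)*(A - 10) = -9*(-23 - 10) = -9*(-33) = 297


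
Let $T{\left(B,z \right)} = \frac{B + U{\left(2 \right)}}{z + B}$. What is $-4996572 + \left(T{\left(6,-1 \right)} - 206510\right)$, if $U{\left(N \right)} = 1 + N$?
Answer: $- \frac{26015401}{5} \approx -5.2031 \cdot 10^{6}$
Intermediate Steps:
$T{\left(B,z \right)} = \frac{3 + B}{B + z}$ ($T{\left(B,z \right)} = \frac{B + \left(1 + 2\right)}{z + B} = \frac{B + 3}{B + z} = \frac{3 + B}{B + z}$)
$-4996572 + \left(T{\left(6,-1 \right)} - 206510\right) = -4996572 - \left(206510 - \frac{3 + 6}{6 - 1}\right) = -4996572 - \left(206510 - \frac{1}{5} \cdot 9\right) = -4996572 + \left(\frac{1}{5} \cdot 9 - 206510\right) = -4996572 + \left(\frac{9}{5} - 206510\right) = -4996572 - \frac{1032541}{5} = - \frac{26015401}{5}$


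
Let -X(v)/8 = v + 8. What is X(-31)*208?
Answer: 38272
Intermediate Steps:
X(v) = -64 - 8*v (X(v) = -8*(v + 8) = -8*(8 + v) = -64 - 8*v)
X(-31)*208 = (-64 - 8*(-31))*208 = (-64 + 248)*208 = 184*208 = 38272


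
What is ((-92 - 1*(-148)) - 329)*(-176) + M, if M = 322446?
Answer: 370494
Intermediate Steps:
((-92 - 1*(-148)) - 329)*(-176) + M = ((-92 - 1*(-148)) - 329)*(-176) + 322446 = ((-92 + 148) - 329)*(-176) + 322446 = (56 - 329)*(-176) + 322446 = -273*(-176) + 322446 = 48048 + 322446 = 370494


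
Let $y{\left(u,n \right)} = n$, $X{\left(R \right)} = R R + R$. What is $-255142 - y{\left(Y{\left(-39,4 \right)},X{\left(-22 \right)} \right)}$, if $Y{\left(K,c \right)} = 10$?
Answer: $-255604$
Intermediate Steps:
$X{\left(R \right)} = R + R^{2}$ ($X{\left(R \right)} = R^{2} + R = R + R^{2}$)
$-255142 - y{\left(Y{\left(-39,4 \right)},X{\left(-22 \right)} \right)} = -255142 - - 22 \left(1 - 22\right) = -255142 - \left(-22\right) \left(-21\right) = -255142 - 462 = -255604$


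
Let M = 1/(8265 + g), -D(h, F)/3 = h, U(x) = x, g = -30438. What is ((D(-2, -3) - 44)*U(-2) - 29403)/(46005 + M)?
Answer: -650267571/1020068864 ≈ -0.63747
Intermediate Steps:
D(h, F) = -3*h
M = -1/22173 (M = 1/(8265 - 30438) = 1/(-22173) = -1/22173 ≈ -4.5100e-5)
((D(-2, -3) - 44)*U(-2) - 29403)/(46005 + M) = ((-3*(-2) - 44)*(-2) - 29403)/(46005 - 1/22173) = ((6 - 44)*(-2) - 29403)/(1020068864/22173) = (-38*(-2) - 29403)*(22173/1020068864) = (76 - 29403)*(22173/1020068864) = -29327*22173/1020068864 = -650267571/1020068864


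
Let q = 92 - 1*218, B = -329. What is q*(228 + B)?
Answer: 12726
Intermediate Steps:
q = -126 (q = 92 - 218 = -126)
q*(228 + B) = -126*(228 - 329) = -126*(-101) = 12726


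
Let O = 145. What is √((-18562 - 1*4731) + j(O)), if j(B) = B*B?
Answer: 18*I*√7 ≈ 47.624*I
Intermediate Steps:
j(B) = B²
√((-18562 - 1*4731) + j(O)) = √((-18562 - 1*4731) + 145²) = √((-18562 - 4731) + 21025) = √(-23293 + 21025) = √(-2268) = 18*I*√7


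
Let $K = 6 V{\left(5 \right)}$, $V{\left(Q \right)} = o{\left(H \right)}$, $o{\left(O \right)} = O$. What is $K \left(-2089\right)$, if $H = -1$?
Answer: $12534$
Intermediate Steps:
$V{\left(Q \right)} = -1$
$K = -6$ ($K = 6 \left(-1\right) = -6$)
$K \left(-2089\right) = \left(-6\right) \left(-2089\right) = 12534$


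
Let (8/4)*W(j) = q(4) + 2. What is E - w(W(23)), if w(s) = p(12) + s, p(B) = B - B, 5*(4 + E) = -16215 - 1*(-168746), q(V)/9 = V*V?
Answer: 152146/5 ≈ 30429.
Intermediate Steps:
q(V) = 9*V² (q(V) = 9*(V*V) = 9*V²)
W(j) = 73 (W(j) = (9*4² + 2)/2 = (9*16 + 2)/2 = (144 + 2)/2 = (½)*146 = 73)
E = 152511/5 (E = -4 + (-16215 - 1*(-168746))/5 = -4 + (-16215 + 168746)/5 = -4 + (⅕)*152531 = -4 + 152531/5 = 152511/5 ≈ 30502.)
p(B) = 0
w(s) = s (w(s) = 0 + s = s)
E - w(W(23)) = 152511/5 - 1*73 = 152511/5 - 73 = 152146/5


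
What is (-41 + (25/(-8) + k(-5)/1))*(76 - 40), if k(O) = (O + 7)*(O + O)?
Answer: -4617/2 ≈ -2308.5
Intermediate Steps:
k(O) = 2*O*(7 + O) (k(O) = (7 + O)*(2*O) = 2*O*(7 + O))
(-41 + (25/(-8) + k(-5)/1))*(76 - 40) = (-41 + (25/(-8) + (2*(-5)*(7 - 5))/1))*(76 - 40) = (-41 + (25*(-⅛) + (2*(-5)*2)*1))*36 = (-41 + (-25/8 - 20*1))*36 = (-41 + (-25/8 - 20))*36 = (-41 - 185/8)*36 = -513/8*36 = -4617/2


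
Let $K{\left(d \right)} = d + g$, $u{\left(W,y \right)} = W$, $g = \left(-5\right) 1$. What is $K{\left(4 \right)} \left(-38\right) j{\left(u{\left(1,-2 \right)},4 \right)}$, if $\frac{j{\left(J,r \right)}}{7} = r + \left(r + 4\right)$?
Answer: $3192$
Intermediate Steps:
$g = -5$
$K{\left(d \right)} = -5 + d$ ($K{\left(d \right)} = d - 5 = -5 + d$)
$j{\left(J,r \right)} = 28 + 14 r$ ($j{\left(J,r \right)} = 7 \left(r + \left(r + 4\right)\right) = 7 \left(r + \left(4 + r\right)\right) = 7 \left(4 + 2 r\right) = 28 + 14 r$)
$K{\left(4 \right)} \left(-38\right) j{\left(u{\left(1,-2 \right)},4 \right)} = \left(-5 + 4\right) \left(-38\right) \left(28 + 14 \cdot 4\right) = \left(-1\right) \left(-38\right) \left(28 + 56\right) = 38 \cdot 84 = 3192$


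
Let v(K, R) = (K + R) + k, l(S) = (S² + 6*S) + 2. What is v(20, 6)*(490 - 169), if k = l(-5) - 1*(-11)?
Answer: 10914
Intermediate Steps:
l(S) = 2 + S² + 6*S
k = 8 (k = (2 + (-5)² + 6*(-5)) - 1*(-11) = (2 + 25 - 30) + 11 = -3 + 11 = 8)
v(K, R) = 8 + K + R (v(K, R) = (K + R) + 8 = 8 + K + R)
v(20, 6)*(490 - 169) = (8 + 20 + 6)*(490 - 169) = 34*321 = 10914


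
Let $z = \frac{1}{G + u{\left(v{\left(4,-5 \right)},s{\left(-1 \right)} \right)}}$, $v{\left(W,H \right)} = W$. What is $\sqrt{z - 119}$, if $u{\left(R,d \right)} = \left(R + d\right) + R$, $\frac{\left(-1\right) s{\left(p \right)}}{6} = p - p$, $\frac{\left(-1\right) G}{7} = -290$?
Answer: $\frac{i \sqrt{494257798}}{2038} \approx 10.909 i$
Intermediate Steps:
$G = 2030$ ($G = \left(-7\right) \left(-290\right) = 2030$)
$s{\left(p \right)} = 0$ ($s{\left(p \right)} = - 6 \left(p - p\right) = \left(-6\right) 0 = 0$)
$u{\left(R,d \right)} = d + 2 R$
$z = \frac{1}{2038}$ ($z = \frac{1}{2030 + \left(0 + 2 \cdot 4\right)} = \frac{1}{2030 + \left(0 + 8\right)} = \frac{1}{2030 + 8} = \frac{1}{2038} \approx 0.00049068$)
$\sqrt{z - 119} = \sqrt{\frac{1}{2038} - 119} = \sqrt{- \frac{242521}{2038}} = \frac{i \sqrt{494257798}}{2038}$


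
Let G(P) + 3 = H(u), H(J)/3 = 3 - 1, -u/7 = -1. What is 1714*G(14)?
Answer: 5142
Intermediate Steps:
u = 7 (u = -7*(-1) = 7)
H(J) = 6 (H(J) = 3*(3 - 1) = 3*2 = 6)
G(P) = 3 (G(P) = -3 + 6 = 3)
1714*G(14) = 1714*3 = 5142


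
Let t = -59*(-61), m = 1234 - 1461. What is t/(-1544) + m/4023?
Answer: -14829265/6211512 ≈ -2.3874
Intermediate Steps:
m = -227
t = 3599
t/(-1544) + m/4023 = 3599/(-1544) - 227/4023 = 3599*(-1/1544) - 227*1/4023 = -3599/1544 - 227/4023 = -14829265/6211512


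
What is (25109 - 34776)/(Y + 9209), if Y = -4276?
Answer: -9667/4933 ≈ -1.9597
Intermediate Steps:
(25109 - 34776)/(Y + 9209) = (25109 - 34776)/(-4276 + 9209) = -9667/4933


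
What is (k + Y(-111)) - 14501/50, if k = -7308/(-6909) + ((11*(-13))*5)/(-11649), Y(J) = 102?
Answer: -3255915961/17420550 ≈ -186.90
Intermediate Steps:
k = 389917/348411 (k = -7308*(-1/6909) - 143*5*(-1/11649) = 348/329 - 715*(-1/11649) = 348/329 + 65/1059 = 389917/348411 ≈ 1.1191)
(k + Y(-111)) - 14501/50 = (389917/348411 + 102) - 14501/50 = 35927839/348411 - 14501/50 = -3255915961/17420550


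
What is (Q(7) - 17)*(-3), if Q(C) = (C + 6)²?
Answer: -456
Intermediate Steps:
Q(C) = (6 + C)²
(Q(7) - 17)*(-3) = ((6 + 7)² - 17)*(-3) = (13² - 17)*(-3) = (169 - 17)*(-3) = 152*(-3) = -456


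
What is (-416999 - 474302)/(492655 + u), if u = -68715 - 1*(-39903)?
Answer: -891301/463843 ≈ -1.9216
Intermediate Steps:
u = -28812 (u = -68715 + 39903 = -28812)
(-416999 - 474302)/(492655 + u) = (-416999 - 474302)/(492655 - 28812) = -891301/463843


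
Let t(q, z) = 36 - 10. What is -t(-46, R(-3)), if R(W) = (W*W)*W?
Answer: -26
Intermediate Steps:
R(W) = W³ (R(W) = W²*W = W³)
t(q, z) = 26
-t(-46, R(-3)) = -1*26 = -26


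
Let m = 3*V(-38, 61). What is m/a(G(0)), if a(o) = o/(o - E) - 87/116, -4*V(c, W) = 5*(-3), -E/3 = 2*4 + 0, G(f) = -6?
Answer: -135/13 ≈ -10.385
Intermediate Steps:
E = -24 (E = -3*(2*4 + 0) = -3*(8 + 0) = -3*8 = -24)
V(c, W) = 15/4 (V(c, W) = -5*(-3)/4 = -¼*(-15) = 15/4)
m = 45/4 (m = 3*(15/4) = 45/4 ≈ 11.250)
a(o) = -¾ + o/(24 + o) (a(o) = o/(o - 1*(-24)) - 87/116 = o/(o + 24) - 87*1/116 = o/(24 + o) - ¾ = -¾ + o/(24 + o))
m/a(G(0)) = 45/(4*(((-72 - 6)/(4*(24 - 6))))) = 45/(4*(((¼)*(-78)/18))) = 45/(4*(((¼)*(1/18)*(-78)))) = 45/(4*(-13/12)) = (45/4)*(-12/13) = -135/13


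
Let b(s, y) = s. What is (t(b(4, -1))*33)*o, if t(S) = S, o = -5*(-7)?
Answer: 4620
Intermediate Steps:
o = 35
(t(b(4, -1))*33)*o = (4*33)*35 = 132*35 = 4620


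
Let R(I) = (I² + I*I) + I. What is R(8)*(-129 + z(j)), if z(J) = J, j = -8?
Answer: -18632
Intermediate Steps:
R(I) = I + 2*I² (R(I) = (I² + I²) + I = 2*I² + I = I + 2*I²)
R(8)*(-129 + z(j)) = (8*(1 + 2*8))*(-129 - 8) = (8*(1 + 16))*(-137) = (8*17)*(-137) = 136*(-137) = -18632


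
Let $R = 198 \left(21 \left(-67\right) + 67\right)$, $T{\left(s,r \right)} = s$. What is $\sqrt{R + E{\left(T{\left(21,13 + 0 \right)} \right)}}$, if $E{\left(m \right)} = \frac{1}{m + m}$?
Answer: $\frac{i \sqrt{468024438}}{42} \approx 515.09 i$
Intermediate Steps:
$E{\left(m \right)} = \frac{1}{2 m}$
$R = -265320$ ($R = 198 \left(-1407 + 67\right) = 198 \left(-1340\right) = -265320$)
$\sqrt{R + E{\left(T{\left(21,13 + 0 \right)} \right)}} = \sqrt{-265320 + \frac{1}{2 \cdot 21}} = \sqrt{-265320 + \frac{1}{2} \cdot \frac{1}{21}} = \sqrt{-265320 + \frac{1}{42}} = \sqrt{- \frac{11143439}{42}} = \frac{i \sqrt{468024438}}{42}$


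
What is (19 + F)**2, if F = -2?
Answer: 289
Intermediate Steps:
(19 + F)**2 = (19 - 2)**2 = 17**2 = 289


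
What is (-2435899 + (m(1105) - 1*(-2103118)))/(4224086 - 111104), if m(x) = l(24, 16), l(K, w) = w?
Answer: -332765/4112982 ≈ -0.080906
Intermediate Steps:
m(x) = 16
(-2435899 + (m(1105) - 1*(-2103118)))/(4224086 - 111104) = (-2435899 + (16 - 1*(-2103118)))/(4224086 - 111104) = (-2435899 + (16 + 2103118))/4112982 = (-2435899 + 2103134)*(1/4112982) = -332765*1/4112982 = -332765/4112982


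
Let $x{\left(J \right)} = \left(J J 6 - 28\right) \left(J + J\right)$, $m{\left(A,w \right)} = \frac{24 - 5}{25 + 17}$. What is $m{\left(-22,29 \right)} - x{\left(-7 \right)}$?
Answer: $\frac{156427}{42} \approx 3724.5$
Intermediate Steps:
$m{\left(A,w \right)} = \frac{19}{42}$
$x{\left(J \right)} = 2 J \left(-28 + 6 J^{2}\right)$ ($x{\left(J \right)} = \left(J^{2} \cdot 6 - 28\right) 2 J = \left(6 J^{2} - 28\right) 2 J = \left(-28 + 6 J^{2}\right) 2 J = 2 J \left(-28 + 6 J^{2}\right)$)
$m{\left(-22,29 \right)} - x{\left(-7 \right)} = \frac{19}{42} - \left(\left(-56\right) \left(-7\right) + 12 \left(-7\right)^{3}\right) = \frac{19}{42} - \left(392 + 12 \left(-343\right)\right) = \frac{19}{42} - \left(392 - 4116\right) = \frac{19}{42} - -3724 = \frac{19}{42} + 3724 = \frac{156427}{42}$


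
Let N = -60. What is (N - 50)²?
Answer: 12100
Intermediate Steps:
(N - 50)² = (-60 - 50)² = (-110)² = 12100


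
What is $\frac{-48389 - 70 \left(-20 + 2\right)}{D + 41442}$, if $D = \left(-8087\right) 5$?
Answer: $- \frac{47129}{1007} \approx -46.801$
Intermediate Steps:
$D = -40435$
$\frac{-48389 - 70 \left(-20 + 2\right)}{D + 41442} = \frac{-48389 - 70 \left(-20 + 2\right)}{-40435 + 41442} = \frac{-48389 - -1260}{1007} = \left(-48389 + 1260\right) \frac{1}{1007} = \left(-47129\right) \frac{1}{1007} = - \frac{47129}{1007}$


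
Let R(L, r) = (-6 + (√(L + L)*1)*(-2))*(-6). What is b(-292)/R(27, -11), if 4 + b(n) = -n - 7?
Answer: -281/180 + 281*√6/180 ≈ 2.2628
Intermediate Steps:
R(L, r) = 36 + 12*√2*√L (R(L, r) = (-6 + (√(2*L)*1)*(-2))*(-6) = (-6 + ((√2*√L)*1)*(-2))*(-6) = (-6 + (√2*√L)*(-2))*(-6) = (-6 - 2*√2*√L)*(-6) = 36 + 12*√2*√L)
b(n) = -11 - n (b(n) = -4 + (-n - 7) = -4 + (-7 - n) = -11 - n)
b(-292)/R(27, -11) = (-11 - 1*(-292))/(36 + 12*√2*√27) = (-11 + 292)/(36 + 12*√2*(3*√3)) = 281/(36 + 36*√6)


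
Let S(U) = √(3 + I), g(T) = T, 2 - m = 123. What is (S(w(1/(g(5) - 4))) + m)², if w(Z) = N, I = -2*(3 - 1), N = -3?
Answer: (121 - I)² ≈ 14640.0 - 242.0*I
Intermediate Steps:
m = -121 (m = 2 - 1*123 = 2 - 123 = -121)
I = -4 (I = -2*2 = -4)
w(Z) = -3
S(U) = I (S(U) = √(3 - 4) = √(-1) = I)
(S(w(1/(g(5) - 4))) + m)² = (I - 121)² = (-121 + I)²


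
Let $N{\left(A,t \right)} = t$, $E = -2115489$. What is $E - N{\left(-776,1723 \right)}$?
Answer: $-2117212$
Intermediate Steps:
$E - N{\left(-776,1723 \right)} = -2115489 - 1723 = -2117212$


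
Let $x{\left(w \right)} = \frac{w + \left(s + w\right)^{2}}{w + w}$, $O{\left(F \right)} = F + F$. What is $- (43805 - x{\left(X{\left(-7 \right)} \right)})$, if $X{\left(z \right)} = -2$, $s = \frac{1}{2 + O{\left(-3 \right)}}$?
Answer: $- \frac{2803569}{64} \approx -43806.0$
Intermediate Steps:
$O{\left(F \right)} = 2 F$
$s = - \frac{1}{4}$ ($s = \frac{1}{2 + 2 \left(-3\right)} = \frac{1}{2 - 6} = \frac{1}{-4} = - \frac{1}{4} \approx -0.25$)
$x{\left(w \right)} = \frac{w + \left(- \frac{1}{4} + w\right)^{2}}{2 w}$ ($x{\left(w \right)} = \frac{w + \left(- \frac{1}{4} + w\right)^{2}}{w + w} = \frac{w + \left(- \frac{1}{4} + w\right)^{2}}{2 w}$)
$- (43805 - x{\left(X{\left(-7 \right)} \right)}) = - (43805 - \frac{\left(-1 + 4 \left(-2\right)\right)^{2} + 16 \left(-2\right)}{32 \left(-2\right)}) = - (43805 - \frac{1}{32} \left(- \frac{1}{2}\right) \left(\left(-1 - 8\right)^{2} - 32\right)) = - (43805 - \frac{1}{32} \left(- \frac{1}{2}\right) \left(\left(-9\right)^{2} - 32\right)) = - (43805 - \frac{1}{32} \left(- \frac{1}{2}\right) \left(81 - 32\right)) = - (43805 - \frac{1}{32} \left(- \frac{1}{2}\right) 49) = - (43805 - - \frac{49}{64}) = - (43805 + \frac{49}{64}) = \left(-1\right) \frac{2803569}{64} = - \frac{2803569}{64}$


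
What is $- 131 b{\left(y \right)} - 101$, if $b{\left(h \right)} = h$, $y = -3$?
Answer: $292$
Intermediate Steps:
$- 131 b{\left(y \right)} - 101 = \left(-131\right) \left(-3\right) - 101 = 393 - 101 = 292$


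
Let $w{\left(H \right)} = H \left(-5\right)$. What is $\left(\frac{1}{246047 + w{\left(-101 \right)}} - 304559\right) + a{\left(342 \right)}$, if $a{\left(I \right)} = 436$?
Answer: $- \frac{74982133895}{246552} \approx -3.0412 \cdot 10^{5}$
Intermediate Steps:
$w{\left(H \right)} = - 5 H$
$\left(\frac{1}{246047 + w{\left(-101 \right)}} - 304559\right) + a{\left(342 \right)} = \left(\frac{1}{246047 - -505} - 304559\right) + 436 = \left(\frac{1}{246047 + 505} - 304559\right) + 436 = \left(\frac{1}{246552} - 304559\right) + 436 = - \frac{75089630567}{246552} + 436 = - \frac{74982133895}{246552}$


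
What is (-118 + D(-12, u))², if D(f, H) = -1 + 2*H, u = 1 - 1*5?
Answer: 16129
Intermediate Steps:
u = -4 (u = 1 - 5 = -4)
(-118 + D(-12, u))² = (-118 + (-1 + 2*(-4)))² = (-118 + (-1 - 8))² = (-118 - 9)² = (-127)² = 16129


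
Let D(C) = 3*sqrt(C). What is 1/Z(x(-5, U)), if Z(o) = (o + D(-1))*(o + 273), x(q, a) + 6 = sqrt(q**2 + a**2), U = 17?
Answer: 1/(-1288 + 801*I + 3*sqrt(314)*(87 + I)) ≈ 0.00028125 - 7.1992e-5*I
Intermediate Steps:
x(q, a) = -6 + sqrt(a**2 + q**2) (x(q, a) = -6 + sqrt(q**2 + a**2) = -6 + sqrt(a**2 + q**2))
Z(o) = (273 + o)*(o + 3*I) (Z(o) = (o + 3*sqrt(-1))*(o + 273) = (o + 3*I)*(273 + o) = (273 + o)*(o + 3*I))
1/Z(x(-5, U)) = 1/((-6 + sqrt(17**2 + (-5)**2))**2 + 819*I + 3*(-6 + sqrt(17**2 + (-5)**2))*(91 + I)) = 1/((-6 + sqrt(289 + 25))**2 + 819*I + 3*(-6 + sqrt(289 + 25))*(91 + I)) = 1/((-6 + sqrt(314))**2 + 819*I + 3*(-6 + sqrt(314))*(91 + I))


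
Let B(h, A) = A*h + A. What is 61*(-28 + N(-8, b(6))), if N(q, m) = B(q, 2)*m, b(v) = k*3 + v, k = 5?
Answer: -19642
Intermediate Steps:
B(h, A) = A + A*h
b(v) = 15 + v (b(v) = 5*3 + v = 15 + v)
N(q, m) = m*(2 + 2*q) (N(q, m) = (2*(1 + q))*m = (2 + 2*q)*m = m*(2 + 2*q))
61*(-28 + N(-8, b(6))) = 61*(-28 + 2*(15 + 6)*(1 - 8)) = 61*(-28 + 2*21*(-7)) = 61*(-28 - 294) = 61*(-322) = -19642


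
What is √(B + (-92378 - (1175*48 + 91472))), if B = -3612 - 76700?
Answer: 3*I*√35618 ≈ 566.18*I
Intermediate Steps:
B = -80312
√(B + (-92378 - (1175*48 + 91472))) = √(-80312 + (-92378 - (1175*48 + 91472))) = √(-80312 + (-92378 - (56400 + 91472))) = √(-80312 + (-92378 - 1*147872)) = √(-80312 + (-92378 - 147872)) = √(-80312 - 240250) = √(-320562) = 3*I*√35618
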